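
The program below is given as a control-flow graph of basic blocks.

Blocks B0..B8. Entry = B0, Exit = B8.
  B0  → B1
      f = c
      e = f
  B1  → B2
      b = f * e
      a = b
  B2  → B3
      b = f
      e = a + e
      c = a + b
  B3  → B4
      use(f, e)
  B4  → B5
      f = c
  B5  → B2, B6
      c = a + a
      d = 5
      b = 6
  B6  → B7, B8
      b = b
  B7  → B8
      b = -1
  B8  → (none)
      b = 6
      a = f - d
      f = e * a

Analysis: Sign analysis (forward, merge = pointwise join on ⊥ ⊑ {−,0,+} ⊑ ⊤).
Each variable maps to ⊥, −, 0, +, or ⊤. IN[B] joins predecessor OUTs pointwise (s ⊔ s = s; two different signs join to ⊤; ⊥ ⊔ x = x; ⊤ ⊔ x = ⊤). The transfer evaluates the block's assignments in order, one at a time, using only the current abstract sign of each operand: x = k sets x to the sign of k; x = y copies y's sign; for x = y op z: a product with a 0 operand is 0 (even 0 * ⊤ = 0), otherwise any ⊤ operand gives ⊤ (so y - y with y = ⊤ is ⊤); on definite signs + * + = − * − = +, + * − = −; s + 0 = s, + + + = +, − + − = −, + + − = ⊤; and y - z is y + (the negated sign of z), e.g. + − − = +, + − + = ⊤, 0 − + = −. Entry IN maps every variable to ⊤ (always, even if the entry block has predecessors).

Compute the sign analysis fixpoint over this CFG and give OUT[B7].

Fixpoint table:
  B0:  IN=(all ⊤)  OUT=(all ⊤)
  B1:  IN=(all ⊤)  OUT=(all ⊤)
  B2:  IN=(all ⊤)  OUT=(all ⊤)
  B3:  IN=(all ⊤)  OUT=(all ⊤)
  B4:  IN=(all ⊤)  OUT=(all ⊤)
  B5:  IN=(all ⊤)  OUT={b:+, d:+; rest ⊤}
  B6:  IN={b:+, d:+; rest ⊤}  OUT={b:+, d:+; rest ⊤}
  B7:  IN={b:+, d:+; rest ⊤}  OUT={b:-, d:+; rest ⊤}
  B8:  IN={d:+; rest ⊤}  OUT={b:+, d:+; rest ⊤}

Merge at B7: IN[B7] = OUT[B6] = {a: ⊤, b: +, c: ⊤, d: +, e: ⊤, f: ⊤}
Applying B7's transfer function to that IN value gives OUT[B7] (row B7 above).

Answer: {a: ⊤, b: -, c: ⊤, d: +, e: ⊤, f: ⊤}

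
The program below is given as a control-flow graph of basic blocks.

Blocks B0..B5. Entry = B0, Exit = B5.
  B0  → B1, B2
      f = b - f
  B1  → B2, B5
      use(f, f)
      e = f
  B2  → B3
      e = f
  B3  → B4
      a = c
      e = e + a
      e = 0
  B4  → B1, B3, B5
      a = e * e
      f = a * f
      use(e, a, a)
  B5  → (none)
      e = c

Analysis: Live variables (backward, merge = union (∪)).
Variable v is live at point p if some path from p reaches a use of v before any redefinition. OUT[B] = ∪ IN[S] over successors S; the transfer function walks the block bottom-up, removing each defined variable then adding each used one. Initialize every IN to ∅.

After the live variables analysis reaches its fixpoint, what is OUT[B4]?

Converged values:
  B0: | IN={b, c, f} | OUT={c, f}
  B1: | IN={c, f} | OUT={c, f}
  B2: | IN={c, f} | OUT={c, e, f}
  B3: | IN={c, e, f} | OUT={c, e, f}
  B4: | IN={c, e, f} | OUT={c, e, f}
  B5: | IN={c} | OUT={}

Merge at B4: OUT[B4] = IN[B1] ⊔ IN[B3] ⊔ IN[B5] = {c, e, f}

Answer: {c, e, f}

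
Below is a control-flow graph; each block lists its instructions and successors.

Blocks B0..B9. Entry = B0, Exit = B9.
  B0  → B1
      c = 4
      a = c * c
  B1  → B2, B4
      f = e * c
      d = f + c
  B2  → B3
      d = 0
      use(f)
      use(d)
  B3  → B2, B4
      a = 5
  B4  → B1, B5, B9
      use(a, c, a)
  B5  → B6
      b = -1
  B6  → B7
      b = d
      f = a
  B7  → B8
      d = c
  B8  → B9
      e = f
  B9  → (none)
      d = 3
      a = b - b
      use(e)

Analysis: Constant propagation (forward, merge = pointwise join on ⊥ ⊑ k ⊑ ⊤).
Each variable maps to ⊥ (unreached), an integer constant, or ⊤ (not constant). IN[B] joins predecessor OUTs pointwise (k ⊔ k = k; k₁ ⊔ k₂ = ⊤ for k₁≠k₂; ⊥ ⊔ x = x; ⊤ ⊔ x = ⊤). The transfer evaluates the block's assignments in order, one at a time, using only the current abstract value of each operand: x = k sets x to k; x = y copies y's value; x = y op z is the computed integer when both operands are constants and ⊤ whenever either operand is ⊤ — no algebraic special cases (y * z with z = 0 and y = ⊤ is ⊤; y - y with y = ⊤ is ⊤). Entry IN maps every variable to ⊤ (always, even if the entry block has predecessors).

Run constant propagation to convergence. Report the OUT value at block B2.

Converged values:
  B0: | IN=(all ⊤) | OUT={a:16, c:4; rest ⊤}
  B1: | IN={c:4; rest ⊤} | OUT={c:4; rest ⊤}
  B2: | IN={c:4; rest ⊤} | OUT={c:4, d:0; rest ⊤}
  B3: | IN={c:4, d:0; rest ⊤} | OUT={a:5, c:4, d:0; rest ⊤}
  B4: | IN={c:4; rest ⊤} | OUT={c:4; rest ⊤}
  B5: | IN={c:4; rest ⊤} | OUT={b:-1, c:4; rest ⊤}
  B6: | IN={b:-1, c:4; rest ⊤} | OUT={c:4; rest ⊤}
  B7: | IN={c:4; rest ⊤} | OUT={c:4, d:4; rest ⊤}
  B8: | IN={c:4, d:4; rest ⊤} | OUT={c:4, d:4; rest ⊤}
  B9: | IN={c:4; rest ⊤} | OUT={c:4, d:3; rest ⊤}

Merge at B2: IN[B2] = OUT[B1] ⊔ OUT[B3] = {a: ⊤, b: ⊤, c: 4, d: ⊤, e: ⊤, f: ⊤}
Applying B2's transfer function to that IN value gives OUT[B2] (row B2 above).

Answer: {a: ⊤, b: ⊤, c: 4, d: 0, e: ⊤, f: ⊤}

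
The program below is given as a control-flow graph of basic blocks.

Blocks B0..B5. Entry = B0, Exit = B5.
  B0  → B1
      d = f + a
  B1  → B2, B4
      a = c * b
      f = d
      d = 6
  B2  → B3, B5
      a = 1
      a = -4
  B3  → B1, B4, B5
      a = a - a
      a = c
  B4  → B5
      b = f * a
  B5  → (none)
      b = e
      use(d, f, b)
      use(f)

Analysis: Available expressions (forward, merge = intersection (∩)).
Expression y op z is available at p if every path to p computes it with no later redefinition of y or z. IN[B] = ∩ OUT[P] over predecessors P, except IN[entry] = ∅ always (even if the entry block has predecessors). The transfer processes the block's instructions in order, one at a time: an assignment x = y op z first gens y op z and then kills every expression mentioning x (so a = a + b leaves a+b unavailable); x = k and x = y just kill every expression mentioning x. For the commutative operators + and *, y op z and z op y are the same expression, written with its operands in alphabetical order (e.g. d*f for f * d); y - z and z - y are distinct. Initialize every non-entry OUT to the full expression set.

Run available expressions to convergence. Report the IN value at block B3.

Per-block solution:
  B0: | IN={} | OUT={a+f}
  B1: | IN={} | OUT={b*c}
  B2: | IN={b*c} | OUT={b*c}
  B3: | IN={b*c} | OUT={b*c}
  B4: | IN={b*c} | OUT={a*f}
  B5: | IN={} | OUT={}

Merge at B3: IN[B3] = OUT[B2] = {b*c}

Answer: {b*c}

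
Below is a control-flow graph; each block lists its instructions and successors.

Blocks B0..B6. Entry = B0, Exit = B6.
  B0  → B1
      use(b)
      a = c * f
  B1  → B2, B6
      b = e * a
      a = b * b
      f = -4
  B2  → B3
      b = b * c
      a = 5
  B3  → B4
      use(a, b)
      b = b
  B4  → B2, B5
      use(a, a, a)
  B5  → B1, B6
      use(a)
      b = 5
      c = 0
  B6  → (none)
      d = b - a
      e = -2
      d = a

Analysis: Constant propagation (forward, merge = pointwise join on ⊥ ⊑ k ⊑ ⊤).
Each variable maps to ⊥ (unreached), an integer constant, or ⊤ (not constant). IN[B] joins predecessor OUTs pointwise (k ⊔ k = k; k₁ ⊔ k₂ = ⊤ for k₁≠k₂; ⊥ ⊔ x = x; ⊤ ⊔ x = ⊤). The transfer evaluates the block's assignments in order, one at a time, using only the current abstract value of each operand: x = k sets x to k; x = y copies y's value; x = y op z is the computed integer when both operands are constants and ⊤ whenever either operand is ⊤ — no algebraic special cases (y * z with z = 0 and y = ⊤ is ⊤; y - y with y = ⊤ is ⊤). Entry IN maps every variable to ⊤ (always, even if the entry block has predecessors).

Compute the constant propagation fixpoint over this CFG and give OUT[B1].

Answer: {a: ⊤, b: ⊤, c: ⊤, d: ⊤, e: ⊤, f: -4}

Derivation:
Per-block solution:
  B0:   IN=(all ⊤)   OUT=(all ⊤)
  B1:   IN=(all ⊤)   OUT={f:-4; rest ⊤}
  B2:   IN={f:-4; rest ⊤}   OUT={a:5, f:-4; rest ⊤}
  B3:   IN={a:5, f:-4; rest ⊤}   OUT={a:5, f:-4; rest ⊤}
  B4:   IN={a:5, f:-4; rest ⊤}   OUT={a:5, f:-4; rest ⊤}
  B5:   IN={a:5, f:-4; rest ⊤}   OUT={a:5, b:5, c:0, f:-4; rest ⊤}
  B6:   IN={f:-4; rest ⊤}   OUT={e:-2, f:-4; rest ⊤}

Merge at B1: IN[B1] = OUT[B0] ⊔ OUT[B5] = {a: ⊤, b: ⊤, c: ⊤, d: ⊤, e: ⊤, f: ⊤}
Applying B1's transfer function to that IN value gives OUT[B1] (row B1 above).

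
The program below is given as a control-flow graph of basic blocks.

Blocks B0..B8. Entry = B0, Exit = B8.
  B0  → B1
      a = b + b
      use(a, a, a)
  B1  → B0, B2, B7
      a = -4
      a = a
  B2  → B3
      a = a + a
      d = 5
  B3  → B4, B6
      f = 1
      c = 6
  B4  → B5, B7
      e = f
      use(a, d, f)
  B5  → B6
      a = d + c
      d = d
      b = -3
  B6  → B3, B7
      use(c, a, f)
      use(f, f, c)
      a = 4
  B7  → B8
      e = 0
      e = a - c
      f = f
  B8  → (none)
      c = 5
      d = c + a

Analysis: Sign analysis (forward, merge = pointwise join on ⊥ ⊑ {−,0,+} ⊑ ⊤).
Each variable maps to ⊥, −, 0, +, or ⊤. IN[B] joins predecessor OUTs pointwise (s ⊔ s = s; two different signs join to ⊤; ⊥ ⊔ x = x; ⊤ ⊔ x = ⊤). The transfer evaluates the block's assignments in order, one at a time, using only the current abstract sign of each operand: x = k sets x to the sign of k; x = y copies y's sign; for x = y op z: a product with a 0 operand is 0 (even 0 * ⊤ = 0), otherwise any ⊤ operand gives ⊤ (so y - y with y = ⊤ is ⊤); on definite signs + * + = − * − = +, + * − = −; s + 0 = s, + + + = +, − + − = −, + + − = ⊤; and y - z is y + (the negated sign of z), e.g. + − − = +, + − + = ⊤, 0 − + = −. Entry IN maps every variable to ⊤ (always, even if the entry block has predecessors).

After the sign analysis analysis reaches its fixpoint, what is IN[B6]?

Answer: {a: ⊤, b: ⊤, c: +, d: +, e: ⊤, f: +}

Trace:
Converged values:
  B0:   IN=(all ⊤)   OUT=(all ⊤)
  B1:   IN=(all ⊤)   OUT={a:-; rest ⊤}
  B2:   IN={a:-; rest ⊤}   OUT={a:-, d:+; rest ⊤}
  B3:   IN={d:+; rest ⊤}   OUT={c:+, d:+, f:+; rest ⊤}
  B4:   IN={c:+, d:+, f:+; rest ⊤}   OUT={c:+, d:+, e:+, f:+; rest ⊤}
  B5:   IN={c:+, d:+, e:+, f:+; rest ⊤}   OUT={a:+, b:-, c:+, d:+, e:+, f:+; rest ⊤}
  B6:   IN={c:+, d:+, f:+; rest ⊤}   OUT={a:+, c:+, d:+, f:+; rest ⊤}
  B7:   IN=(all ⊤)   OUT=(all ⊤)
  B8:   IN=(all ⊤)   OUT={c:+; rest ⊤}

Merge at B6: IN[B6] = OUT[B3] ⊔ OUT[B5] = {a: ⊤, b: ⊤, c: +, d: +, e: ⊤, f: +}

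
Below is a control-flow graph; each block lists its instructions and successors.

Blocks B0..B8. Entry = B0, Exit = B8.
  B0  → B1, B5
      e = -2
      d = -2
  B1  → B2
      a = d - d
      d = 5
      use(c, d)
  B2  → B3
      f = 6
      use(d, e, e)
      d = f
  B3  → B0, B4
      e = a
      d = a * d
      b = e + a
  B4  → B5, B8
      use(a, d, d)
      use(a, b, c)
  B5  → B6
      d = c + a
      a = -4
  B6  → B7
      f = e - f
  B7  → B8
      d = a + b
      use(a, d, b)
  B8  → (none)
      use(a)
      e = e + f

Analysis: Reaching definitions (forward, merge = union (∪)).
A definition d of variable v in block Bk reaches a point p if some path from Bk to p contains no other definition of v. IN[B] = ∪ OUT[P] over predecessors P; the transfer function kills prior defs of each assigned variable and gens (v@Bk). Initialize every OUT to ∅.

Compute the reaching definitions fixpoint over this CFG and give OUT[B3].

Fixpoint table:
  B0:  IN={a@B1, b@B3, d@B3, e@B3, f@B2}  OUT={a@B1, b@B3, d@B0, e@B0, f@B2}
  B1:  IN={a@B1, b@B3, d@B0, e@B0, f@B2}  OUT={a@B1, b@B3, d@B1, e@B0, f@B2}
  B2:  IN={a@B1, b@B3, d@B1, e@B0, f@B2}  OUT={a@B1, b@B3, d@B2, e@B0, f@B2}
  B3:  IN={a@B1, b@B3, d@B2, e@B0, f@B2}  OUT={a@B1, b@B3, d@B3, e@B3, f@B2}
  B4:  IN={a@B1, b@B3, d@B3, e@B3, f@B2}  OUT={a@B1, b@B3, d@B3, e@B3, f@B2}
  B5:  IN={a@B1, b@B3, d@B0, d@B3, e@B0, e@B3, f@B2}  OUT={a@B5, b@B3, d@B5, e@B0, e@B3, f@B2}
  B6:  IN={a@B5, b@B3, d@B5, e@B0, e@B3, f@B2}  OUT={a@B5, b@B3, d@B5, e@B0, e@B3, f@B6}
  B7:  IN={a@B5, b@B3, d@B5, e@B0, e@B3, f@B6}  OUT={a@B5, b@B3, d@B7, e@B0, e@B3, f@B6}
  B8:  IN={a@B1, a@B5, b@B3, d@B3, d@B7, e@B0, e@B3, f@B2, f@B6}  OUT={a@B1, a@B5, b@B3, d@B3, d@B7, e@B8, f@B2, f@B6}

Merge at B3: IN[B3] = OUT[B2] = {a@B1, b@B3, d@B2, e@B0, f@B2}
Applying B3's transfer function to that IN value gives OUT[B3] (row B3 above).

Answer: {a@B1, b@B3, d@B3, e@B3, f@B2}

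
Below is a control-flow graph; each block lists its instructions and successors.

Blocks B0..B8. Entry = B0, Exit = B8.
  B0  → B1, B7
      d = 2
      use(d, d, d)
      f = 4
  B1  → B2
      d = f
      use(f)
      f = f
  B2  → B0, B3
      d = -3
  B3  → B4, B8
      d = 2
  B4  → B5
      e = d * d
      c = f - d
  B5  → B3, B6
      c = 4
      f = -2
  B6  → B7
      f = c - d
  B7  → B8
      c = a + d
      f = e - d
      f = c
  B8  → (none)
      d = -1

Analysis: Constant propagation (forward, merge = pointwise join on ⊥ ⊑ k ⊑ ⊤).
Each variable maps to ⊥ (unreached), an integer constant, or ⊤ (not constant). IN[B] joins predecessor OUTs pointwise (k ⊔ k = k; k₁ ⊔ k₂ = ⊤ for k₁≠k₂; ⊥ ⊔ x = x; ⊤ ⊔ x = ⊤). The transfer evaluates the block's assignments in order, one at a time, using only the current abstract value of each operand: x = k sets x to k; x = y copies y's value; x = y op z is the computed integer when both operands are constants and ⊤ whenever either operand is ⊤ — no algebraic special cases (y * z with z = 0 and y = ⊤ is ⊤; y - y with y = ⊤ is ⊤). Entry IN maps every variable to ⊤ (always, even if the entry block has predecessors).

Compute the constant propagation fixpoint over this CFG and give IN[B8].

Per-block solution:
  B0:  IN=(all ⊤)  OUT={d:2, f:4; rest ⊤}
  B1:  IN={d:2, f:4; rest ⊤}  OUT={d:4, f:4; rest ⊤}
  B2:  IN={d:4, f:4; rest ⊤}  OUT={d:-3, f:4; rest ⊤}
  B3:  IN=(all ⊤)  OUT={d:2; rest ⊤}
  B4:  IN={d:2; rest ⊤}  OUT={d:2, e:4; rest ⊤}
  B5:  IN={d:2, e:4; rest ⊤}  OUT={c:4, d:2, e:4, f:-2; rest ⊤}
  B6:  IN={c:4, d:2, e:4, f:-2; rest ⊤}  OUT={c:4, d:2, e:4, f:2; rest ⊤}
  B7:  IN={d:2; rest ⊤}  OUT={d:2; rest ⊤}
  B8:  IN={d:2; rest ⊤}  OUT={d:-1; rest ⊤}

Merge at B8: IN[B8] = OUT[B3] ⊔ OUT[B7] = {a: ⊤, b: ⊤, c: ⊤, d: 2, e: ⊤, f: ⊤}

Answer: {a: ⊤, b: ⊤, c: ⊤, d: 2, e: ⊤, f: ⊤}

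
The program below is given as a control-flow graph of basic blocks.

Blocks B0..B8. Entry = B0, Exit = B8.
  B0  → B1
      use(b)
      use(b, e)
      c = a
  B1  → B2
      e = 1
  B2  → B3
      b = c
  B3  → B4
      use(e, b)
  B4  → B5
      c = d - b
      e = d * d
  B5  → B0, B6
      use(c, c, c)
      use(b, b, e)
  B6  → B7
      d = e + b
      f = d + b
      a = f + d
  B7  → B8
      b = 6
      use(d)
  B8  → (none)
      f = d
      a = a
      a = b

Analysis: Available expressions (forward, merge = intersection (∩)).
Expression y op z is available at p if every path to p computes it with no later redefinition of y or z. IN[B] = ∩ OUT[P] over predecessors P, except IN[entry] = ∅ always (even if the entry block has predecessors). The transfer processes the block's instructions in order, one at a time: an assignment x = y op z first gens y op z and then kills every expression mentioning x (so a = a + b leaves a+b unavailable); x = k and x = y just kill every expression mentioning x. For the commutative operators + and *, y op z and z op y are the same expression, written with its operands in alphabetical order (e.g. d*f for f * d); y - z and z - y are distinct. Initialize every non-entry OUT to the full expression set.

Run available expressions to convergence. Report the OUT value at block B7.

Fixpoint table:
  B0: | IN={} | OUT={}
  B1: | IN={} | OUT={}
  B2: | IN={} | OUT={}
  B3: | IN={} | OUT={}
  B4: | IN={} | OUT={d*d, d-b}
  B5: | IN={d*d, d-b} | OUT={d*d, d-b}
  B6: | IN={d*d, d-b} | OUT={b+d, b+e, d+f}
  B7: | IN={b+d, b+e, d+f} | OUT={d+f}
  B8: | IN={d+f} | OUT={}

Merge at B7: IN[B7] = OUT[B6] = {b+d, b+e, d+f}
Applying B7's transfer function to that IN value gives OUT[B7] (row B7 above).

Answer: {d+f}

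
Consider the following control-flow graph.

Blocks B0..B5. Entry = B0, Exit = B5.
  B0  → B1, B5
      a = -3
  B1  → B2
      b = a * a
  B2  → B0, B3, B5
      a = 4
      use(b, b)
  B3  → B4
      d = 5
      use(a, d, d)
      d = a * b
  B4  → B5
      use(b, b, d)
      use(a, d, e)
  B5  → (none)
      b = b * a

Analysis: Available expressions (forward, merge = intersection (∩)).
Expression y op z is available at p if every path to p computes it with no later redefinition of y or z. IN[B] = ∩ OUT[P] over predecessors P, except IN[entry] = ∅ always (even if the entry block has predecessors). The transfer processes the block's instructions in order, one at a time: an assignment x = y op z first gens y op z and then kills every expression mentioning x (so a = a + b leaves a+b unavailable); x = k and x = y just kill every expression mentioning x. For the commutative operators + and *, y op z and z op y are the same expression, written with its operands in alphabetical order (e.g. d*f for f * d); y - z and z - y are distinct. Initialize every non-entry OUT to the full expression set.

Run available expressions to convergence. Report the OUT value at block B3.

Converged values:
  B0:   IN={}   OUT={}
  B1:   IN={}   OUT={a*a}
  B2:   IN={a*a}   OUT={}
  B3:   IN={}   OUT={a*b}
  B4:   IN={a*b}   OUT={a*b}
  B5:   IN={}   OUT={}

Merge at B3: IN[B3] = OUT[B2] = {}
Applying B3's transfer function to that IN value gives OUT[B3] (row B3 above).

Answer: {a*b}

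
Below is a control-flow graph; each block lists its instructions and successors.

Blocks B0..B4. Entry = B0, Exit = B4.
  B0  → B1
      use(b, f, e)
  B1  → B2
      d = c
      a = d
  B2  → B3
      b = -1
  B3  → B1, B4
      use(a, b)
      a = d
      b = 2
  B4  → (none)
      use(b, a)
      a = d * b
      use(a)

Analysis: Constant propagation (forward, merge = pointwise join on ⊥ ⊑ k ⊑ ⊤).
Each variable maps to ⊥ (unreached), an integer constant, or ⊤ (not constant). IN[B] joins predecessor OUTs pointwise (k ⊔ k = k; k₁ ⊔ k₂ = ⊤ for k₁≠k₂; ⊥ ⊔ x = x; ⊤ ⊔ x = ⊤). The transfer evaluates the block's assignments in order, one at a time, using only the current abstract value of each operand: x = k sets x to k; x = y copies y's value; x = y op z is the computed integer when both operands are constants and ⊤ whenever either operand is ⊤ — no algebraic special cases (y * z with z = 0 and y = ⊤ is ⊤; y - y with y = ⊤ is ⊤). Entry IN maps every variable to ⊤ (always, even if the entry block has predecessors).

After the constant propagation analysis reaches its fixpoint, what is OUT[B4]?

Fixpoint table:
  B0: | IN=(all ⊤) | OUT=(all ⊤)
  B1: | IN=(all ⊤) | OUT=(all ⊤)
  B2: | IN=(all ⊤) | OUT={b:-1; rest ⊤}
  B3: | IN={b:-1; rest ⊤} | OUT={b:2; rest ⊤}
  B4: | IN={b:2; rest ⊤} | OUT={b:2; rest ⊤}

Merge at B4: IN[B4] = OUT[B3] = {a: ⊤, b: 2, c: ⊤, d: ⊤, e: ⊤, f: ⊤}
Applying B4's transfer function to that IN value gives OUT[B4] (row B4 above).

Answer: {a: ⊤, b: 2, c: ⊤, d: ⊤, e: ⊤, f: ⊤}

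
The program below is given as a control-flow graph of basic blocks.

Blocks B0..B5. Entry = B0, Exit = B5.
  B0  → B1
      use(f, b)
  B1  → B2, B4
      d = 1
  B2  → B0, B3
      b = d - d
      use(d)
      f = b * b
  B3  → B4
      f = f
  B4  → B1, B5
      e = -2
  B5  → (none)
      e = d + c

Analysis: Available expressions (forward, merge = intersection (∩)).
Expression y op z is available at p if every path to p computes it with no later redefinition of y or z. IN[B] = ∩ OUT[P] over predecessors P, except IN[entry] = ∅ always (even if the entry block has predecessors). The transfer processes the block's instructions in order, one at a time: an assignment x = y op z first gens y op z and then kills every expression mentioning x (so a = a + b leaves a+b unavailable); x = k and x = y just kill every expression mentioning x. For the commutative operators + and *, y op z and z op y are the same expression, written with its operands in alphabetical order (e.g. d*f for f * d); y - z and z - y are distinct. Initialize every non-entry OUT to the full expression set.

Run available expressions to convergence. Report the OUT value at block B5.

Per-block solution:
  B0:  IN={}  OUT={}
  B1:  IN={}  OUT={}
  B2:  IN={}  OUT={b*b, d-d}
  B3:  IN={b*b, d-d}  OUT={b*b, d-d}
  B4:  IN={}  OUT={}
  B5:  IN={}  OUT={c+d}

Merge at B5: IN[B5] = OUT[B4] = {}
Applying B5's transfer function to that IN value gives OUT[B5] (row B5 above).

Answer: {c+d}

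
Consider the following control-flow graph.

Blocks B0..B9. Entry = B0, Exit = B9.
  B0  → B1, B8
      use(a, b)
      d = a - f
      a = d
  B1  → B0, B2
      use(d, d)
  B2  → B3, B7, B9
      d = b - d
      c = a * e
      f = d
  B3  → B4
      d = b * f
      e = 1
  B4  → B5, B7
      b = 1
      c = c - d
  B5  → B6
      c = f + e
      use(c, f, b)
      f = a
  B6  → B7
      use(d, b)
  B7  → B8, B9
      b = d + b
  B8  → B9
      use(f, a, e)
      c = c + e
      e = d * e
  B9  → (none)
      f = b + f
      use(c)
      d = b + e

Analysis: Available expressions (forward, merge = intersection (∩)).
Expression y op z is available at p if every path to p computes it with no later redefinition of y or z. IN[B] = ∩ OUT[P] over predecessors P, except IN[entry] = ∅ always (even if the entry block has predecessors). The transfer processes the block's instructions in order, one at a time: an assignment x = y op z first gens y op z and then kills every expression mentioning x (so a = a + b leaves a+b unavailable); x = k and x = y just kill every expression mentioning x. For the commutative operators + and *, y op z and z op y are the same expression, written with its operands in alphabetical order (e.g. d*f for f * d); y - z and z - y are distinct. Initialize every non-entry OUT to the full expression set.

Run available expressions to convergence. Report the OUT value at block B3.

Answer: {b*f}

Derivation:
Per-block solution:
  B0: | IN={} | OUT={}
  B1: | IN={} | OUT={}
  B2: | IN={} | OUT={a*e}
  B3: | IN={a*e} | OUT={b*f}
  B4: | IN={b*f} | OUT={}
  B5: | IN={} | OUT={}
  B6: | IN={} | OUT={}
  B7: | IN={} | OUT={}
  B8: | IN={} | OUT={}
  B9: | IN={} | OUT={b+e}

Merge at B3: IN[B3] = OUT[B2] = {a*e}
Applying B3's transfer function to that IN value gives OUT[B3] (row B3 above).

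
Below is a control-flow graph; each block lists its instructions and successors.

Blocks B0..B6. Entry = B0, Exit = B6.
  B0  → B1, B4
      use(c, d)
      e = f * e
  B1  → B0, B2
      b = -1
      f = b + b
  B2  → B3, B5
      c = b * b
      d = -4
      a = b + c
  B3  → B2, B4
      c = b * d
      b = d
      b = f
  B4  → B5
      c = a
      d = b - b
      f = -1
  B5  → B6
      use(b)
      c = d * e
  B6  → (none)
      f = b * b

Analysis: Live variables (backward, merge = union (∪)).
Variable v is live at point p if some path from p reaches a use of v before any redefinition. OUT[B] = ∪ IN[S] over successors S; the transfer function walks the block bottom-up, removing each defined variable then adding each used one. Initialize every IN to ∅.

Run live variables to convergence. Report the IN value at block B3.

Answer: {a, b, d, e, f}

Derivation:
Fixpoint table:
  B0:  IN={a, b, c, d, e, f}  OUT={a, b, c, d, e}
  B1:  IN={a, c, d, e}  OUT={a, b, c, d, e, f}
  B2:  IN={b, e, f}  OUT={a, b, d, e, f}
  B3:  IN={a, b, d, e, f}  OUT={a, b, e, f}
  B4:  IN={a, b, e}  OUT={b, d, e}
  B5:  IN={b, d, e}  OUT={b}
  B6:  IN={b}  OUT={}

Merge at B3: OUT[B3] = IN[B2] ⊔ IN[B4] = {a, b, e, f}
Applying B3's transfer function to that OUT value gives IN[B3] (row B3 above).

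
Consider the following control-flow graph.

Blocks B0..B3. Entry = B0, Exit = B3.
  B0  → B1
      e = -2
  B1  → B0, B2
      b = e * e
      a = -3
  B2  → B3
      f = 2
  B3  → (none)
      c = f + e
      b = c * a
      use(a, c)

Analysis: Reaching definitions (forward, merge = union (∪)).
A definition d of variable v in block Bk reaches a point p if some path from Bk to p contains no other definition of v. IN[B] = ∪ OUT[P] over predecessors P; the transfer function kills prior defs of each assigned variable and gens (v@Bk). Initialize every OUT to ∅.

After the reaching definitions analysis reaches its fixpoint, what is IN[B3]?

Answer: {a@B1, b@B1, e@B0, f@B2}

Trace:
Per-block solution:
  B0:  IN={a@B1, b@B1, e@B0}  OUT={a@B1, b@B1, e@B0}
  B1:  IN={a@B1, b@B1, e@B0}  OUT={a@B1, b@B1, e@B0}
  B2:  IN={a@B1, b@B1, e@B0}  OUT={a@B1, b@B1, e@B0, f@B2}
  B3:  IN={a@B1, b@B1, e@B0, f@B2}  OUT={a@B1, b@B3, c@B3, e@B0, f@B2}

Merge at B3: IN[B3] = OUT[B2] = {a@B1, b@B1, e@B0, f@B2}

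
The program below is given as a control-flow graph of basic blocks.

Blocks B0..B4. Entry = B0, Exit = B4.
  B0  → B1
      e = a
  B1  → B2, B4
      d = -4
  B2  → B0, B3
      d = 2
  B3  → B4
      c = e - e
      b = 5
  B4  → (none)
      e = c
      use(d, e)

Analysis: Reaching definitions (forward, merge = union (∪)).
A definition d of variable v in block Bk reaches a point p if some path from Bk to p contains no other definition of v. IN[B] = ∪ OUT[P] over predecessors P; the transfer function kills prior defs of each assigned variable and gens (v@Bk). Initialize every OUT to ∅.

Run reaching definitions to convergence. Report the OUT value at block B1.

Answer: {d@B1, e@B0}

Trace:
Converged values:
  B0: | IN={d@B2, e@B0} | OUT={d@B2, e@B0}
  B1: | IN={d@B2, e@B0} | OUT={d@B1, e@B0}
  B2: | IN={d@B1, e@B0} | OUT={d@B2, e@B0}
  B3: | IN={d@B2, e@B0} | OUT={b@B3, c@B3, d@B2, e@B0}
  B4: | IN={b@B3, c@B3, d@B1, d@B2, e@B0} | OUT={b@B3, c@B3, d@B1, d@B2, e@B4}

Merge at B1: IN[B1] = OUT[B0] = {d@B2, e@B0}
Applying B1's transfer function to that IN value gives OUT[B1] (row B1 above).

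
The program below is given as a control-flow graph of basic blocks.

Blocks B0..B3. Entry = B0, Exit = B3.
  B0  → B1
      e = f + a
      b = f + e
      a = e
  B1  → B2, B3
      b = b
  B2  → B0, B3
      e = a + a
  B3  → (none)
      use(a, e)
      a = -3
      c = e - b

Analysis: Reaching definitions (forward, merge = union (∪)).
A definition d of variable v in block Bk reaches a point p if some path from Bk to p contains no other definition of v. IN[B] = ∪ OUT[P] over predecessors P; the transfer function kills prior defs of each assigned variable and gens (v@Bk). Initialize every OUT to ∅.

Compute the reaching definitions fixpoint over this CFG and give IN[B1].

Fixpoint table:
  B0:   IN={a@B0, b@B1, e@B2}   OUT={a@B0, b@B0, e@B0}
  B1:   IN={a@B0, b@B0, e@B0}   OUT={a@B0, b@B1, e@B0}
  B2:   IN={a@B0, b@B1, e@B0}   OUT={a@B0, b@B1, e@B2}
  B3:   IN={a@B0, b@B1, e@B0, e@B2}   OUT={a@B3, b@B1, c@B3, e@B0, e@B2}

Merge at B1: IN[B1] = OUT[B0] = {a@B0, b@B0, e@B0}

Answer: {a@B0, b@B0, e@B0}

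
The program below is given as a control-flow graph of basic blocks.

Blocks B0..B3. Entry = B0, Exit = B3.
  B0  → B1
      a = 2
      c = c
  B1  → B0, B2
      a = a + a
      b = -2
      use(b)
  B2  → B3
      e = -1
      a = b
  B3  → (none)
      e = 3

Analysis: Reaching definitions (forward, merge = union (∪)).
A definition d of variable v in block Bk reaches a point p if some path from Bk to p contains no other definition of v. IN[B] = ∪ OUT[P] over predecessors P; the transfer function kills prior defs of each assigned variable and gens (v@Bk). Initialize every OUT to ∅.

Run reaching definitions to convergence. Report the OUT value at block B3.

Answer: {a@B2, b@B1, c@B0, e@B3}

Derivation:
Fixpoint table:
  B0: | IN={a@B1, b@B1, c@B0} | OUT={a@B0, b@B1, c@B0}
  B1: | IN={a@B0, b@B1, c@B0} | OUT={a@B1, b@B1, c@B0}
  B2: | IN={a@B1, b@B1, c@B0} | OUT={a@B2, b@B1, c@B0, e@B2}
  B3: | IN={a@B2, b@B1, c@B0, e@B2} | OUT={a@B2, b@B1, c@B0, e@B3}

Merge at B3: IN[B3] = OUT[B2] = {a@B2, b@B1, c@B0, e@B2}
Applying B3's transfer function to that IN value gives OUT[B3] (row B3 above).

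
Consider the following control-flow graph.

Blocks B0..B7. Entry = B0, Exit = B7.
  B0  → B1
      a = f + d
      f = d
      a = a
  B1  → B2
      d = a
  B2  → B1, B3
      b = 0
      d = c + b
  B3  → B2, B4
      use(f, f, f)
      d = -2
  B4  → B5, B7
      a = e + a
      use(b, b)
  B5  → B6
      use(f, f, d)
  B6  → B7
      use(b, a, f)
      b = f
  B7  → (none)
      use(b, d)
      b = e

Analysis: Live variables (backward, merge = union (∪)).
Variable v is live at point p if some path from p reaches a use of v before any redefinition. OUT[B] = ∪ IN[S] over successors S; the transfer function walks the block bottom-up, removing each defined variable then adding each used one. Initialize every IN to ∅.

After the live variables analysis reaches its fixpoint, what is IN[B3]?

Per-block solution:
  B0: | IN={c, d, e, f} | OUT={a, c, e, f}
  B1: | IN={a, c, e, f} | OUT={a, c, e, f}
  B2: | IN={a, c, e, f} | OUT={a, b, c, e, f}
  B3: | IN={a, b, c, e, f} | OUT={a, b, c, d, e, f}
  B4: | IN={a, b, d, e, f} | OUT={a, b, d, e, f}
  B5: | IN={a, b, d, e, f} | OUT={a, b, d, e, f}
  B6: | IN={a, b, d, e, f} | OUT={b, d, e}
  B7: | IN={b, d, e} | OUT={}

Merge at B3: OUT[B3] = IN[B2] ⊔ IN[B4] = {a, b, c, d, e, f}
Applying B3's transfer function to that OUT value gives IN[B3] (row B3 above).

Answer: {a, b, c, e, f}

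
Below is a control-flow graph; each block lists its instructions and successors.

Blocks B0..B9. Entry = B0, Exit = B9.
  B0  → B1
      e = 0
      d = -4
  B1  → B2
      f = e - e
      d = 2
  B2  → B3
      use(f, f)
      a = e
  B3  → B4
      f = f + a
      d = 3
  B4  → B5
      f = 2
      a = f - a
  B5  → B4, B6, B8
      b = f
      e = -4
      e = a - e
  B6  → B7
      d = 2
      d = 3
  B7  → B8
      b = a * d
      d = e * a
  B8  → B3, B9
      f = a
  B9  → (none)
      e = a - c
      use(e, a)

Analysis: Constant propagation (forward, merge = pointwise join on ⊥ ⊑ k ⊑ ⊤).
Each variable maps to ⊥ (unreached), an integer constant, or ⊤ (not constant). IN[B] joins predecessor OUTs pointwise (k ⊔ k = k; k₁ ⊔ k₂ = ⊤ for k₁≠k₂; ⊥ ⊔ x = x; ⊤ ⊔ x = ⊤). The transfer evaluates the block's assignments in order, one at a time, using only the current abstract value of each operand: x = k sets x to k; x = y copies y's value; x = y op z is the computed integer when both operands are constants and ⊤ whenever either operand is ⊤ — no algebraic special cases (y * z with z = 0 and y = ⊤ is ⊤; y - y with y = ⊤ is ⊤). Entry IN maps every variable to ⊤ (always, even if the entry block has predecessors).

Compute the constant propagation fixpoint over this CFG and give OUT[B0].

Answer: {a: ⊤, b: ⊤, c: ⊤, d: -4, e: 0, f: ⊤}

Derivation:
Per-block solution:
  B0:  IN=(all ⊤)  OUT={d:-4, e:0; rest ⊤}
  B1:  IN={d:-4, e:0; rest ⊤}  OUT={d:2, e:0, f:0; rest ⊤}
  B2:  IN={d:2, e:0, f:0; rest ⊤}  OUT={a:0, d:2, e:0, f:0; rest ⊤}
  B3:  IN=(all ⊤)  OUT={d:3; rest ⊤}
  B4:  IN={d:3; rest ⊤}  OUT={d:3, f:2; rest ⊤}
  B5:  IN={d:3, f:2; rest ⊤}  OUT={b:2, d:3, f:2; rest ⊤}
  B6:  IN={b:2, d:3, f:2; rest ⊤}  OUT={b:2, d:3, f:2; rest ⊤}
  B7:  IN={b:2, d:3, f:2; rest ⊤}  OUT={f:2; rest ⊤}
  B8:  IN={f:2; rest ⊤}  OUT=(all ⊤)
  B9:  IN=(all ⊤)  OUT=(all ⊤)

B0 is the boundary node: IN[B0] = {a: ⊤, b: ⊤, c: ⊤, d: ⊤, e: ⊤, f: ⊤}
Applying B0's transfer function to that IN value gives OUT[B0] (row B0 above).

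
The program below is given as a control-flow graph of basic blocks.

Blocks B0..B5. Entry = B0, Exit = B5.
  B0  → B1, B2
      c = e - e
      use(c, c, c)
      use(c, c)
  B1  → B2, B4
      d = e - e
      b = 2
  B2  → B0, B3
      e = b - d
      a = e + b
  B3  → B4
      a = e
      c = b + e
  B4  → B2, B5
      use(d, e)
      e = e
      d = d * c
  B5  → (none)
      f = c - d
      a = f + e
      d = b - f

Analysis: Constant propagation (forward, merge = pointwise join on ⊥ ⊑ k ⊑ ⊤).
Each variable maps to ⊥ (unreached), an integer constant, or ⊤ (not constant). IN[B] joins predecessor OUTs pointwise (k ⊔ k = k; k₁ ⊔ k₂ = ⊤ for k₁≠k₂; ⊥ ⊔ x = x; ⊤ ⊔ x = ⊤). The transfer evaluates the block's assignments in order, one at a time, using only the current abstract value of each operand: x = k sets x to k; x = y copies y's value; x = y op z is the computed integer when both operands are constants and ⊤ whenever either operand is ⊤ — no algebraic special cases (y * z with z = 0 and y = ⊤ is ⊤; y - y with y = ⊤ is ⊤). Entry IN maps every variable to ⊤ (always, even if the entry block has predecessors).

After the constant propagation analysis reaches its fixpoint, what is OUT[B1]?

Fixpoint table:
  B0: | IN=(all ⊤) | OUT=(all ⊤)
  B1: | IN=(all ⊤) | OUT={b:2; rest ⊤}
  B2: | IN=(all ⊤) | OUT=(all ⊤)
  B3: | IN=(all ⊤) | OUT=(all ⊤)
  B4: | IN=(all ⊤) | OUT=(all ⊤)
  B5: | IN=(all ⊤) | OUT=(all ⊤)

Merge at B1: IN[B1] = OUT[B0] = {a: ⊤, b: ⊤, c: ⊤, d: ⊤, e: ⊤, f: ⊤}
Applying B1's transfer function to that IN value gives OUT[B1] (row B1 above).

Answer: {a: ⊤, b: 2, c: ⊤, d: ⊤, e: ⊤, f: ⊤}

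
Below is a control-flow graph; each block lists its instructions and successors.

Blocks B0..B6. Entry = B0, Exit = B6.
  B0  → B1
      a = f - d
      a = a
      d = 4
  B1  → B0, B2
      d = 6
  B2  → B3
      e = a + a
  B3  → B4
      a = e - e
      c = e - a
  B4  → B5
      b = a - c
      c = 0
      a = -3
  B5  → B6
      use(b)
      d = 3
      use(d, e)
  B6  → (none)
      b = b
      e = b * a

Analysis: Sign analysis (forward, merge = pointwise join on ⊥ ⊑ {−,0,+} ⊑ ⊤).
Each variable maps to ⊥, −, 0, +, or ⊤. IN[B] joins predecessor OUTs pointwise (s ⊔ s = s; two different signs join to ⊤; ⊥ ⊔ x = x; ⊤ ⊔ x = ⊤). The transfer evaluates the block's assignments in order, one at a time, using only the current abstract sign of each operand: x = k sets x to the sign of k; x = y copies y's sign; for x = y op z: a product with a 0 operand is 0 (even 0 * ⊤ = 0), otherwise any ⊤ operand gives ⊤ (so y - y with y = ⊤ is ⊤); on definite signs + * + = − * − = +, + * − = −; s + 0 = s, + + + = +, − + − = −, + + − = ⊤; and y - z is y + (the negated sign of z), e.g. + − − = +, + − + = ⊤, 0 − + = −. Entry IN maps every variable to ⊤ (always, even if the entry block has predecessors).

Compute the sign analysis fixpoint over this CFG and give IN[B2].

Answer: {a: ⊤, b: ⊤, c: ⊤, d: +, e: ⊤, f: ⊤}

Working:
Fixpoint table:
  B0:  IN=(all ⊤)  OUT={d:+; rest ⊤}
  B1:  IN={d:+; rest ⊤}  OUT={d:+; rest ⊤}
  B2:  IN={d:+; rest ⊤}  OUT={d:+; rest ⊤}
  B3:  IN={d:+; rest ⊤}  OUT={d:+; rest ⊤}
  B4:  IN={d:+; rest ⊤}  OUT={a:-, c:0, d:+; rest ⊤}
  B5:  IN={a:-, c:0, d:+; rest ⊤}  OUT={a:-, c:0, d:+; rest ⊤}
  B6:  IN={a:-, c:0, d:+; rest ⊤}  OUT={a:-, c:0, d:+; rest ⊤}

Merge at B2: IN[B2] = OUT[B1] = {a: ⊤, b: ⊤, c: ⊤, d: +, e: ⊤, f: ⊤}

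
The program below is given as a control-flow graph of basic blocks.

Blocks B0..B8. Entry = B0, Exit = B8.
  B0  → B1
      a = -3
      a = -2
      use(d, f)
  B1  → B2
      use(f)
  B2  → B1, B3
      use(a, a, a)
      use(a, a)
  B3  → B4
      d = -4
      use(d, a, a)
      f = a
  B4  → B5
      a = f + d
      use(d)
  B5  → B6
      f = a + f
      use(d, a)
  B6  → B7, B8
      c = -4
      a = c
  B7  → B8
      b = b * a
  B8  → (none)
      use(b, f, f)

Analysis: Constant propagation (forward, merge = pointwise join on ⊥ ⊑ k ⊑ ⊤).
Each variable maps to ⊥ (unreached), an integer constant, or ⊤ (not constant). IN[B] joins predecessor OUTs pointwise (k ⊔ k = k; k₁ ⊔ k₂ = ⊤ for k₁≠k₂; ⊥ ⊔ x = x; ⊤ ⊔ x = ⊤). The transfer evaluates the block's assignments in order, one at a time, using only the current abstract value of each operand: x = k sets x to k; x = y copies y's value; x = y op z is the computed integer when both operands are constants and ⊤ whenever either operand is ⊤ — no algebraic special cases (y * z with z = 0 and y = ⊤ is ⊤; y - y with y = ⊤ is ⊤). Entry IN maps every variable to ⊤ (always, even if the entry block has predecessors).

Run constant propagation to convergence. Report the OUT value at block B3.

Answer: {a: -2, b: ⊤, c: ⊤, d: -4, e: ⊤, f: -2}

Working:
Fixpoint table:
  B0:   IN=(all ⊤)   OUT={a:-2; rest ⊤}
  B1:   IN={a:-2; rest ⊤}   OUT={a:-2; rest ⊤}
  B2:   IN={a:-2; rest ⊤}   OUT={a:-2; rest ⊤}
  B3:   IN={a:-2; rest ⊤}   OUT={a:-2, d:-4, f:-2; rest ⊤}
  B4:   IN={a:-2, d:-4, f:-2; rest ⊤}   OUT={a:-6, d:-4, f:-2; rest ⊤}
  B5:   IN={a:-6, d:-4, f:-2; rest ⊤}   OUT={a:-6, d:-4, f:-8; rest ⊤}
  B6:   IN={a:-6, d:-4, f:-8; rest ⊤}   OUT={a:-4, c:-4, d:-4, f:-8; rest ⊤}
  B7:   IN={a:-4, c:-4, d:-4, f:-8; rest ⊤}   OUT={a:-4, c:-4, d:-4, f:-8; rest ⊤}
  B8:   IN={a:-4, c:-4, d:-4, f:-8; rest ⊤}   OUT={a:-4, c:-4, d:-4, f:-8; rest ⊤}

Merge at B3: IN[B3] = OUT[B2] = {a: -2, b: ⊤, c: ⊤, d: ⊤, e: ⊤, f: ⊤}
Applying B3's transfer function to that IN value gives OUT[B3] (row B3 above).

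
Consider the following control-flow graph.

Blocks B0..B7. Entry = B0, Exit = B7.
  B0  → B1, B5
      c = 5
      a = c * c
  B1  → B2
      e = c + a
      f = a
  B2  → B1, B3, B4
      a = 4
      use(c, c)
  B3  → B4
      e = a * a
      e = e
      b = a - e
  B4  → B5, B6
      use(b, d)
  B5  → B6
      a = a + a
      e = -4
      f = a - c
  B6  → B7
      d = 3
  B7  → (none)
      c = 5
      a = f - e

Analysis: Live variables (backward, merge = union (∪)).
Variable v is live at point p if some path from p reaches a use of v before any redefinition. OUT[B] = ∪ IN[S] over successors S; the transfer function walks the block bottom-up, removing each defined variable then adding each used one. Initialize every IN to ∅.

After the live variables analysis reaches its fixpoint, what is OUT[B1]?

Answer: {b, c, d, e, f}

Derivation:
Converged values:
  B0: | IN={b, d} | OUT={a, b, c, d}
  B1: | IN={a, b, c, d} | OUT={b, c, d, e, f}
  B2: | IN={b, c, d, e, f} | OUT={a, b, c, d, e, f}
  B3: | IN={a, c, d, f} | OUT={a, b, c, d, e, f}
  B4: | IN={a, b, c, d, e, f} | OUT={a, c, e, f}
  B5: | IN={a, c} | OUT={e, f}
  B6: | IN={e, f} | OUT={e, f}
  B7: | IN={e, f} | OUT={}

Merge at B1: OUT[B1] = IN[B2] = {b, c, d, e, f}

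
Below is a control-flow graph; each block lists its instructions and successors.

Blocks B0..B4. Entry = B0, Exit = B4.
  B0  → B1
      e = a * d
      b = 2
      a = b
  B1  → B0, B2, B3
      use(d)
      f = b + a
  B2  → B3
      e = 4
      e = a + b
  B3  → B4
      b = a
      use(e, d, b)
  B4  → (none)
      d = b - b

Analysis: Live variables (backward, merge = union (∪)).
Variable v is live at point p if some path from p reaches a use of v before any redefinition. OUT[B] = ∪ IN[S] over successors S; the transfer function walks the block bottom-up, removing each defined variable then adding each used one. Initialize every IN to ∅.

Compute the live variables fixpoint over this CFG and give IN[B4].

Fixpoint table:
  B0:   IN={a, d}   OUT={a, b, d, e}
  B1:   IN={a, b, d, e}   OUT={a, b, d, e}
  B2:   IN={a, b, d}   OUT={a, d, e}
  B3:   IN={a, d, e}   OUT={b}
  B4:   IN={b}   OUT={}

B4 is the boundary node: OUT[B4] = {}
Applying B4's transfer function to that OUT value gives IN[B4] (row B4 above).

Answer: {b}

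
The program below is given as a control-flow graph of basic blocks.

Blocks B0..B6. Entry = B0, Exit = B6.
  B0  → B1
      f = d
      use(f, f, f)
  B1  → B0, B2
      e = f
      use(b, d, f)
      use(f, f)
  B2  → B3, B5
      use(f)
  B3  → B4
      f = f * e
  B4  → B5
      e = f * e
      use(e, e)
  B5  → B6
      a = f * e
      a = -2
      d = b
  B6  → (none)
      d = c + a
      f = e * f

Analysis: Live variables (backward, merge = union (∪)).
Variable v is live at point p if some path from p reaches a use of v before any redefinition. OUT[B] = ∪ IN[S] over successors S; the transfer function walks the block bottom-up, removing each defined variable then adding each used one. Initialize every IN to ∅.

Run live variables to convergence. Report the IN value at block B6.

Answer: {a, c, e, f}

Working:
Per-block solution:
  B0:   IN={b, c, d}   OUT={b, c, d, f}
  B1:   IN={b, c, d, f}   OUT={b, c, d, e, f}
  B2:   IN={b, c, e, f}   OUT={b, c, e, f}
  B3:   IN={b, c, e, f}   OUT={b, c, e, f}
  B4:   IN={b, c, e, f}   OUT={b, c, e, f}
  B5:   IN={b, c, e, f}   OUT={a, c, e, f}
  B6:   IN={a, c, e, f}   OUT={}

B6 is the boundary node: OUT[B6] = {}
Applying B6's transfer function to that OUT value gives IN[B6] (row B6 above).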